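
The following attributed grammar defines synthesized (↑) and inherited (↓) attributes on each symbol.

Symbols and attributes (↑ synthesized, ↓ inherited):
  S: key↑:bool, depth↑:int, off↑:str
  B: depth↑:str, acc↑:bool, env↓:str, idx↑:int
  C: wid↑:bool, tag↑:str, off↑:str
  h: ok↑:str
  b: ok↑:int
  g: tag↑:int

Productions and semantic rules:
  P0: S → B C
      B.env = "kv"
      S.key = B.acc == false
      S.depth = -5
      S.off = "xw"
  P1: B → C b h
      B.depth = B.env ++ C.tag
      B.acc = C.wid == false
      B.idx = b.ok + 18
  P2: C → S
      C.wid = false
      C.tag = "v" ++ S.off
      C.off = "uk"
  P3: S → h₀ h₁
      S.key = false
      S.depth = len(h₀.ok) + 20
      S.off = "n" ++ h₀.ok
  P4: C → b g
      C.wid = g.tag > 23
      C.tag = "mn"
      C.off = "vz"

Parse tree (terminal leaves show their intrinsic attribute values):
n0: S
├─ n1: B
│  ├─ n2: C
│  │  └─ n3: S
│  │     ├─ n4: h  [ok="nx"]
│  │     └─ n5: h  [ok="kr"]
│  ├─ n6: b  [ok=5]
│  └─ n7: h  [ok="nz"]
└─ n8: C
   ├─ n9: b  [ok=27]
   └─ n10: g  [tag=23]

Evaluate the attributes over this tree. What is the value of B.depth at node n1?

1. n1.env = "kv"  ["kv"]
2. n4.ok = "nx"  [terminal]
3. n5.ok = "kr"  [terminal]
4. n3.key = false  [false]
5. n3.depth = 22  [len(h₀.ok) + 20]
6. n3.off = "nnx"  ["n" ++ h₀.ok]
7. n2.wid = false  [false]
8. n2.tag = "vnnx"  ["v" ++ S.off]
9. n2.off = "uk"  ["uk"]
10. n6.ok = 5  [terminal]
11. n7.ok = "nz"  [terminal]
12. n1.depth = "kvvnnx"  [B.env ++ C.tag]
13. n1.acc = true  [C.wid == false]
14. n1.idx = 23  [b.ok + 18]
15. n9.ok = 27  [terminal]
16. n10.tag = 23  [terminal]
17. n8.wid = false  [g.tag > 23]
18. n8.tag = "mn"  ["mn"]
19. n8.off = "vz"  ["vz"]
20. n0.key = false  [B.acc == false]
21. n0.depth = -5  [-5]
22. n0.off = "xw"  ["xw"]

"kvvnnx"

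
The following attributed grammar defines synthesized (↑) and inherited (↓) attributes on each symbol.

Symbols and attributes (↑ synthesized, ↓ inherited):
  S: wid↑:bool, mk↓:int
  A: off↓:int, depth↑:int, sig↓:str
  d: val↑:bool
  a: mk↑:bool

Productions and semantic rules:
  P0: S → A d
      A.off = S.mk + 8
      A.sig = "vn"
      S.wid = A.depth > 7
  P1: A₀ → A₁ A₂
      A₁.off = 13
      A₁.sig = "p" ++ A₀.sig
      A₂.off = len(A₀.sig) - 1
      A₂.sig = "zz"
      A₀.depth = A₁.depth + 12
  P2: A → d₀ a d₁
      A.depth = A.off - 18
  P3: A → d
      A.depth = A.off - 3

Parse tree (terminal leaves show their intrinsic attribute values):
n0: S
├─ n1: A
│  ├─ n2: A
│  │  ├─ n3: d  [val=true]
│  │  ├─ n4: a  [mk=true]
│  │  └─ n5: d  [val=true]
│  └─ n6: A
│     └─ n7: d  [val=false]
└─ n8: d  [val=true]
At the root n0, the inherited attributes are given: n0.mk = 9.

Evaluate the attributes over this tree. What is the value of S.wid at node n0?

1. n0.mk = 9  [given at root]
2. n1.off = 17  [S.mk + 8]
3. n1.sig = "vn"  ["vn"]
4. n2.off = 13  [13]
5. n2.sig = "pvn"  ["p" ++ A₀.sig]
6. n3.val = true  [terminal]
7. n4.mk = true  [terminal]
8. n5.val = true  [terminal]
9. n2.depth = -5  [A.off - 18]
10. n6.off = 1  [len(A₀.sig) - 1]
11. n6.sig = "zz"  ["zz"]
12. n7.val = false  [terminal]
13. n6.depth = -2  [A.off - 3]
14. n1.depth = 7  [A₁.depth + 12]
15. n8.val = true  [terminal]
16. n0.wid = false  [A.depth > 7]

false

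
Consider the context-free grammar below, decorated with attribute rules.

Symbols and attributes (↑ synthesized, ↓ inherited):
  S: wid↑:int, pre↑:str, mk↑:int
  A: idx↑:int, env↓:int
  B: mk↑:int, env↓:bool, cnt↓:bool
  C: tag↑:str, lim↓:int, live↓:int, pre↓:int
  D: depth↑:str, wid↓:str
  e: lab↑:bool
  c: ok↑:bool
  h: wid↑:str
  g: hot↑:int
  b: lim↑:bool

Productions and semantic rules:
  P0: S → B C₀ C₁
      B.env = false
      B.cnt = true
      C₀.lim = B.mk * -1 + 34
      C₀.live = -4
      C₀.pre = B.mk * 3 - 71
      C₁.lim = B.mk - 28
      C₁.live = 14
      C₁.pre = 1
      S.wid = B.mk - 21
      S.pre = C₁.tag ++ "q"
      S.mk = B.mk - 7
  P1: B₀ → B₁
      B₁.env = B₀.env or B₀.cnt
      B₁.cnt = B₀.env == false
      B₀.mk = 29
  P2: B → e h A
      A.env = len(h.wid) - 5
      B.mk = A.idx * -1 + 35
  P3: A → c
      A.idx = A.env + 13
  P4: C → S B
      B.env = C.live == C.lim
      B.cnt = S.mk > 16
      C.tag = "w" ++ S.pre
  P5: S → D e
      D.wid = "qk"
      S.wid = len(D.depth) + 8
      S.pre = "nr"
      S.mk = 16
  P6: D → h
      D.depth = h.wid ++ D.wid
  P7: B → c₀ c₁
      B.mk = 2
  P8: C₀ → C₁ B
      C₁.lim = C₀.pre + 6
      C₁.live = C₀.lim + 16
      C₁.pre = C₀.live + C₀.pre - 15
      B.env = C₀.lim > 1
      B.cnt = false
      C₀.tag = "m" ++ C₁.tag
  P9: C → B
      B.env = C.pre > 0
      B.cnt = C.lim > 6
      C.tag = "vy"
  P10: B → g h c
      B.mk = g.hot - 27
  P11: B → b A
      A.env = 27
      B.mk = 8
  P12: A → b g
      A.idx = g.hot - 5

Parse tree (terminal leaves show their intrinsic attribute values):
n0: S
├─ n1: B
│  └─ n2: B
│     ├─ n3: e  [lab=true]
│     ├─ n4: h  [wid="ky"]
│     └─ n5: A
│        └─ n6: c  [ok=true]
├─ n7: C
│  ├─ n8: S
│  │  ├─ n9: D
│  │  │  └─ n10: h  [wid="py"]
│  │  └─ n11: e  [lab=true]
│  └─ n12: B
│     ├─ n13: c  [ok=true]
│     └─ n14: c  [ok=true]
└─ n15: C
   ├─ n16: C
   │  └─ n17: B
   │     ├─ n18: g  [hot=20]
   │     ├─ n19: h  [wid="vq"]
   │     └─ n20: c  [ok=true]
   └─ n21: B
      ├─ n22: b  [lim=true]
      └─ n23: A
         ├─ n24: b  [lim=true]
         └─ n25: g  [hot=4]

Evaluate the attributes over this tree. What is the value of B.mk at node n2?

25

1. n1.env = false  [false]
2. n1.cnt = true  [true]
3. n2.env = true  [B₀.env or B₀.cnt]
4. n2.cnt = true  [B₀.env == false]
5. n3.lab = true  [terminal]
6. n4.wid = "ky"  [terminal]
7. n5.env = -3  [len(h.wid) - 5]
8. n6.ok = true  [terminal]
9. n5.idx = 10  [A.env + 13]
10. n2.mk = 25  [A.idx * -1 + 35]
11. n1.mk = 29  [29]
12. n7.lim = 5  [B.mk * -1 + 34]
13. n7.live = -4  [-4]
14. n7.pre = 16  [B.mk * 3 - 71]
15. n9.wid = "qk"  ["qk"]
16. n10.wid = "py"  [terminal]
17. n9.depth = "pyqk"  [h.wid ++ D.wid]
18. n11.lab = true  [terminal]
19. n8.wid = 12  [len(D.depth) + 8]
20. n8.pre = "nr"  ["nr"]
21. n8.mk = 16  [16]
22. n12.env = false  [C.live == C.lim]
23. n12.cnt = false  [S.mk > 16]
24. n13.ok = true  [terminal]
25. n14.ok = true  [terminal]
26. n12.mk = 2  [2]
27. n7.tag = "wnr"  ["w" ++ S.pre]
28. n15.lim = 1  [B.mk - 28]
29. n15.live = 14  [14]
30. n15.pre = 1  [1]
31. n16.lim = 7  [C₀.pre + 6]
32. n16.live = 17  [C₀.lim + 16]
33. n16.pre = 0  [C₀.live + C₀.pre - 15]
34. n17.env = false  [C.pre > 0]
35. n17.cnt = true  [C.lim > 6]
36. n18.hot = 20  [terminal]
37. n19.wid = "vq"  [terminal]
38. n20.ok = true  [terminal]
39. n17.mk = -7  [g.hot - 27]
40. n16.tag = "vy"  ["vy"]
41. n21.env = false  [C₀.lim > 1]
42. n21.cnt = false  [false]
43. n22.lim = true  [terminal]
44. n23.env = 27  [27]
45. n24.lim = true  [terminal]
46. n25.hot = 4  [terminal]
47. n23.idx = -1  [g.hot - 5]
48. n21.mk = 8  [8]
49. n15.tag = "mvy"  ["m" ++ C₁.tag]
50. n0.wid = 8  [B.mk - 21]
51. n0.pre = "mvyq"  [C₁.tag ++ "q"]
52. n0.mk = 22  [B.mk - 7]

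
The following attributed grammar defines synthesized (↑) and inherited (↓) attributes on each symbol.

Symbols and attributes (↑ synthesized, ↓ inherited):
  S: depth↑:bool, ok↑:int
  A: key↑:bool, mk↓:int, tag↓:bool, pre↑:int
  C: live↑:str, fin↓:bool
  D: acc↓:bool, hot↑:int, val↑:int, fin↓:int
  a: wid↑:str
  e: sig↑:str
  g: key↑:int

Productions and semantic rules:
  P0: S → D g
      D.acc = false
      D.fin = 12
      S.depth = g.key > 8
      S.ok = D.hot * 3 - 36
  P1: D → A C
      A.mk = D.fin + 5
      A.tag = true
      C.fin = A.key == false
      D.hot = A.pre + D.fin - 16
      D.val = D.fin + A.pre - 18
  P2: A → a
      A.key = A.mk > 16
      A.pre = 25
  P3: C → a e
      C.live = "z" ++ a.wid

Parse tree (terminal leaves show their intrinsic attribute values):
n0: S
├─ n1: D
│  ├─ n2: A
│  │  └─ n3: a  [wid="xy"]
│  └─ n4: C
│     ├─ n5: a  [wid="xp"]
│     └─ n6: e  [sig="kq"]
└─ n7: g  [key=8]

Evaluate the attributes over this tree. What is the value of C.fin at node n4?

false

1. n1.acc = false  [false]
2. n1.fin = 12  [12]
3. n2.mk = 17  [D.fin + 5]
4. n2.tag = true  [true]
5. n3.wid = "xy"  [terminal]
6. n2.key = true  [A.mk > 16]
7. n2.pre = 25  [25]
8. n4.fin = false  [A.key == false]
9. n5.wid = "xp"  [terminal]
10. n6.sig = "kq"  [terminal]
11. n4.live = "zxp"  ["z" ++ a.wid]
12. n1.hot = 21  [A.pre + D.fin - 16]
13. n1.val = 19  [D.fin + A.pre - 18]
14. n7.key = 8  [terminal]
15. n0.depth = false  [g.key > 8]
16. n0.ok = 27  [D.hot * 3 - 36]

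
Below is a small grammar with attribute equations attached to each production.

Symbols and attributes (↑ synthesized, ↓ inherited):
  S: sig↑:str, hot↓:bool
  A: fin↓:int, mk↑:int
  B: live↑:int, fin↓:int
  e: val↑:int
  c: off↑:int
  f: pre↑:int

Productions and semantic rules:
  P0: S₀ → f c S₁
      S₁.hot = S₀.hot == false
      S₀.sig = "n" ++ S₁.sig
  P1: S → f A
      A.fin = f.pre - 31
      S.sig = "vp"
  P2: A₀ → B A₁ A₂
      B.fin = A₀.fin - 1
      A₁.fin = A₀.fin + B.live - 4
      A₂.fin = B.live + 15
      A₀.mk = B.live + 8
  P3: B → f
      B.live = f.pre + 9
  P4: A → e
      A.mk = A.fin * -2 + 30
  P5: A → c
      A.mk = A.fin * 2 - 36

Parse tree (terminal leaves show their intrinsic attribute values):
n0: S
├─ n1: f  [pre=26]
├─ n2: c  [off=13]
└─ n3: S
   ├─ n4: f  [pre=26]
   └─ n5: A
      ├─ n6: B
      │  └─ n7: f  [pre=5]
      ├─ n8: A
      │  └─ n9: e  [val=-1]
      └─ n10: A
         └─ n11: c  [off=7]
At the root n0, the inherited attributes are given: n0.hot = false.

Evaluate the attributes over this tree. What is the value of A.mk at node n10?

22

1. n0.hot = false  [given at root]
2. n1.pre = 26  [terminal]
3. n2.off = 13  [terminal]
4. n3.hot = true  [S₀.hot == false]
5. n4.pre = 26  [terminal]
6. n5.fin = -5  [f.pre - 31]
7. n6.fin = -6  [A₀.fin - 1]
8. n7.pre = 5  [terminal]
9. n6.live = 14  [f.pre + 9]
10. n8.fin = 5  [A₀.fin + B.live - 4]
11. n9.val = -1  [terminal]
12. n8.mk = 20  [A.fin * -2 + 30]
13. n10.fin = 29  [B.live + 15]
14. n11.off = 7  [terminal]
15. n10.mk = 22  [A.fin * 2 - 36]
16. n5.mk = 22  [B.live + 8]
17. n3.sig = "vp"  ["vp"]
18. n0.sig = "nvp"  ["n" ++ S₁.sig]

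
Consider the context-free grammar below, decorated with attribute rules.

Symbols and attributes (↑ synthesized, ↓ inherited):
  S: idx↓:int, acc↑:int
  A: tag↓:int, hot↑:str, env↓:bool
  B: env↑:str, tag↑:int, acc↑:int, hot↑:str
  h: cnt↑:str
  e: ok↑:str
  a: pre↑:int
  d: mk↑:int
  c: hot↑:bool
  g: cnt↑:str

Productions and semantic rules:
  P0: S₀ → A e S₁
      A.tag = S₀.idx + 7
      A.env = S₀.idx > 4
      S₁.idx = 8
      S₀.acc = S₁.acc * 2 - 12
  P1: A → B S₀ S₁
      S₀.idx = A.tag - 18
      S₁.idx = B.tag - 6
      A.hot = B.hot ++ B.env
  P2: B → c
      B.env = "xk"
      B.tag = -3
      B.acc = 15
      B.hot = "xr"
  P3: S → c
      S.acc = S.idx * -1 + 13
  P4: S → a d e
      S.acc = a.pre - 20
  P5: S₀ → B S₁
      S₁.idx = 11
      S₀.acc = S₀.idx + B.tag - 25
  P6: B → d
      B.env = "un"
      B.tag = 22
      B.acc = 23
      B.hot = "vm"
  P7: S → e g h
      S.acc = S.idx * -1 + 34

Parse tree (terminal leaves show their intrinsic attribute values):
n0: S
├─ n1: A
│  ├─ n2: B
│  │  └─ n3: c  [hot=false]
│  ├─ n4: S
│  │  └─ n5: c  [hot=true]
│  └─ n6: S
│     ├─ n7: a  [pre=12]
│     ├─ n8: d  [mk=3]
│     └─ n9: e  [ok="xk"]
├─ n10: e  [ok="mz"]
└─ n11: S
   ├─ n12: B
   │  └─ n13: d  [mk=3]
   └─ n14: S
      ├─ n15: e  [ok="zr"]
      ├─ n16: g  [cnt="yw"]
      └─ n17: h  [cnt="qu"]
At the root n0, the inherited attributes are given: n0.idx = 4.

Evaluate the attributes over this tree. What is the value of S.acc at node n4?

20

1. n0.idx = 4  [given at root]
2. n1.tag = 11  [S₀.idx + 7]
3. n1.env = false  [S₀.idx > 4]
4. n3.hot = false  [terminal]
5. n2.env = "xk"  ["xk"]
6. n2.tag = -3  [-3]
7. n2.acc = 15  [15]
8. n2.hot = "xr"  ["xr"]
9. n4.idx = -7  [A.tag - 18]
10. n5.hot = true  [terminal]
11. n4.acc = 20  [S.idx * -1 + 13]
12. n6.idx = -9  [B.tag - 6]
13. n7.pre = 12  [terminal]
14. n8.mk = 3  [terminal]
15. n9.ok = "xk"  [terminal]
16. n6.acc = -8  [a.pre - 20]
17. n1.hot = "xrxk"  [B.hot ++ B.env]
18. n10.ok = "mz"  [terminal]
19. n11.idx = 8  [8]
20. n13.mk = 3  [terminal]
21. n12.env = "un"  ["un"]
22. n12.tag = 22  [22]
23. n12.acc = 23  [23]
24. n12.hot = "vm"  ["vm"]
25. n14.idx = 11  [11]
26. n15.ok = "zr"  [terminal]
27. n16.cnt = "yw"  [terminal]
28. n17.cnt = "qu"  [terminal]
29. n14.acc = 23  [S.idx * -1 + 34]
30. n11.acc = 5  [S₀.idx + B.tag - 25]
31. n0.acc = -2  [S₁.acc * 2 - 12]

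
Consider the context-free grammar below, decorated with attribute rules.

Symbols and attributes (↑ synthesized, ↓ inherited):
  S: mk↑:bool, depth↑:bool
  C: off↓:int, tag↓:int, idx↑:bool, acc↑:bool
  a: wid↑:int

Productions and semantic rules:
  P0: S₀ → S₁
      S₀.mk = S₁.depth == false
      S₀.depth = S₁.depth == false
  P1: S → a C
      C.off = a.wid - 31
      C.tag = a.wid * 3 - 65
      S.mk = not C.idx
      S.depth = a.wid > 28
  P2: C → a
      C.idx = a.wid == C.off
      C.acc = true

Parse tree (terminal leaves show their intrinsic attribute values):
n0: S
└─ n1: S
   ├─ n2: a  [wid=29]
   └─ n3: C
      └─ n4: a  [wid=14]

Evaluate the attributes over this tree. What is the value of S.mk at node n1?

true

1. n2.wid = 29  [terminal]
2. n3.off = -2  [a.wid - 31]
3. n3.tag = 22  [a.wid * 3 - 65]
4. n4.wid = 14  [terminal]
5. n3.idx = false  [a.wid == C.off]
6. n3.acc = true  [true]
7. n1.mk = true  [not C.idx]
8. n1.depth = true  [a.wid > 28]
9. n0.mk = false  [S₁.depth == false]
10. n0.depth = false  [S₁.depth == false]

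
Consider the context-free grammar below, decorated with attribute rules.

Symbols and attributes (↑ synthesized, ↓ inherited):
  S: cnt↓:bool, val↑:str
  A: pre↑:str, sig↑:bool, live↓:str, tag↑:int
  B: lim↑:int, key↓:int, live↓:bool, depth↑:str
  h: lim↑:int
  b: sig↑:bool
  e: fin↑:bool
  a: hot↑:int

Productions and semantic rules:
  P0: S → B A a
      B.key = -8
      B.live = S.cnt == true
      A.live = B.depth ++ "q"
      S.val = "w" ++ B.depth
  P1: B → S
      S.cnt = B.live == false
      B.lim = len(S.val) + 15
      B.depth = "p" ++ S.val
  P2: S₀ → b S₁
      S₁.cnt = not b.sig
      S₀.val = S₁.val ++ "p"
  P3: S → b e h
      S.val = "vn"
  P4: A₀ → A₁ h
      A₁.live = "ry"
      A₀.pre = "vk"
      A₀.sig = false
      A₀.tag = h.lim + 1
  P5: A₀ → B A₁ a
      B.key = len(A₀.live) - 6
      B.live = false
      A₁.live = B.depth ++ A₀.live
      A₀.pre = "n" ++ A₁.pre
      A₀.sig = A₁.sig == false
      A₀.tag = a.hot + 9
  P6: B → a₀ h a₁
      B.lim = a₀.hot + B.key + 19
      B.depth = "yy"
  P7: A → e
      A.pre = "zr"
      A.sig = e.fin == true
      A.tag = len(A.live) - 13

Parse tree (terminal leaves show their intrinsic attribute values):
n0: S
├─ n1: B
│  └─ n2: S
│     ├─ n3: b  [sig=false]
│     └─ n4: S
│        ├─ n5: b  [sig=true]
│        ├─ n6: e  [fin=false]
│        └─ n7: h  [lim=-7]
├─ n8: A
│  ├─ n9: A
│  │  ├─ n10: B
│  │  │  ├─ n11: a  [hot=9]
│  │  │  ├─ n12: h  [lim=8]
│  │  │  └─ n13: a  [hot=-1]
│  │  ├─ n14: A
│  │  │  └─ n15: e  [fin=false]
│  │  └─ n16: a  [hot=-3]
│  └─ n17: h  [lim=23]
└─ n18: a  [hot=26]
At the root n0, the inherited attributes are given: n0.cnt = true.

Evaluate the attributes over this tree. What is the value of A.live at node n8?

"pvnpq"

1. n0.cnt = true  [given at root]
2. n1.key = -8  [-8]
3. n1.live = true  [S.cnt == true]
4. n2.cnt = false  [B.live == false]
5. n3.sig = false  [terminal]
6. n4.cnt = true  [not b.sig]
7. n5.sig = true  [terminal]
8. n6.fin = false  [terminal]
9. n7.lim = -7  [terminal]
10. n4.val = "vn"  ["vn"]
11. n2.val = "vnp"  [S₁.val ++ "p"]
12. n1.lim = 18  [len(S.val) + 15]
13. n1.depth = "pvnp"  ["p" ++ S.val]
14. n8.live = "pvnpq"  [B.depth ++ "q"]
15. n9.live = "ry"  ["ry"]
16. n10.key = -4  [len(A₀.live) - 6]
17. n10.live = false  [false]
18. n11.hot = 9  [terminal]
19. n12.lim = 8  [terminal]
20. n13.hot = -1  [terminal]
21. n10.lim = 24  [a₀.hot + B.key + 19]
22. n10.depth = "yy"  ["yy"]
23. n14.live = "yyry"  [B.depth ++ A₀.live]
24. n15.fin = false  [terminal]
25. n14.pre = "zr"  ["zr"]
26. n14.sig = false  [e.fin == true]
27. n14.tag = -9  [len(A.live) - 13]
28. n16.hot = -3  [terminal]
29. n9.pre = "nzr"  ["n" ++ A₁.pre]
30. n9.sig = true  [A₁.sig == false]
31. n9.tag = 6  [a.hot + 9]
32. n17.lim = 23  [terminal]
33. n8.pre = "vk"  ["vk"]
34. n8.sig = false  [false]
35. n8.tag = 24  [h.lim + 1]
36. n18.hot = 26  [terminal]
37. n0.val = "wpvnp"  ["w" ++ B.depth]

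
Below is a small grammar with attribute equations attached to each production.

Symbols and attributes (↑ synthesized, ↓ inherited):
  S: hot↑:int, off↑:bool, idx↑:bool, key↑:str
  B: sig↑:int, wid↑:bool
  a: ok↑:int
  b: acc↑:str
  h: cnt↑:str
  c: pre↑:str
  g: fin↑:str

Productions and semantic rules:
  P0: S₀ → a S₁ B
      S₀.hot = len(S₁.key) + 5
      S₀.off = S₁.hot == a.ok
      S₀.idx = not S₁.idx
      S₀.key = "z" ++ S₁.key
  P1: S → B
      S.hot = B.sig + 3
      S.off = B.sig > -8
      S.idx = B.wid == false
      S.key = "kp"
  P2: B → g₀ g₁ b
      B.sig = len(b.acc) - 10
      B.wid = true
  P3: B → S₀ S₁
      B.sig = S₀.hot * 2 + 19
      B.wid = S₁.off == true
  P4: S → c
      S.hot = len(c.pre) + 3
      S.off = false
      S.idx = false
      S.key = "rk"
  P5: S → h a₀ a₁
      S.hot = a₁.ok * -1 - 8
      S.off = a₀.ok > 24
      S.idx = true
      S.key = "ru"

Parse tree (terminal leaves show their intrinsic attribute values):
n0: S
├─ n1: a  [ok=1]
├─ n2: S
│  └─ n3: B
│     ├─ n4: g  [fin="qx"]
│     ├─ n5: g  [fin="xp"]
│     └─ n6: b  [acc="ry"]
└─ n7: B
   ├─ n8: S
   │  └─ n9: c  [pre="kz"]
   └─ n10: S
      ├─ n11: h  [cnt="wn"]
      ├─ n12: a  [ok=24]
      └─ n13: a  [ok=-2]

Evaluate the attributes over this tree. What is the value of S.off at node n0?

false

1. n1.ok = 1  [terminal]
2. n4.fin = "qx"  [terminal]
3. n5.fin = "xp"  [terminal]
4. n6.acc = "ry"  [terminal]
5. n3.sig = -8  [len(b.acc) - 10]
6. n3.wid = true  [true]
7. n2.hot = -5  [B.sig + 3]
8. n2.off = false  [B.sig > -8]
9. n2.idx = false  [B.wid == false]
10. n2.key = "kp"  ["kp"]
11. n9.pre = "kz"  [terminal]
12. n8.hot = 5  [len(c.pre) + 3]
13. n8.off = false  [false]
14. n8.idx = false  [false]
15. n8.key = "rk"  ["rk"]
16. n11.cnt = "wn"  [terminal]
17. n12.ok = 24  [terminal]
18. n13.ok = -2  [terminal]
19. n10.hot = -6  [a₁.ok * -1 - 8]
20. n10.off = false  [a₀.ok > 24]
21. n10.idx = true  [true]
22. n10.key = "ru"  ["ru"]
23. n7.sig = 29  [S₀.hot * 2 + 19]
24. n7.wid = false  [S₁.off == true]
25. n0.hot = 7  [len(S₁.key) + 5]
26. n0.off = false  [S₁.hot == a.ok]
27. n0.idx = true  [not S₁.idx]
28. n0.key = "zkp"  ["z" ++ S₁.key]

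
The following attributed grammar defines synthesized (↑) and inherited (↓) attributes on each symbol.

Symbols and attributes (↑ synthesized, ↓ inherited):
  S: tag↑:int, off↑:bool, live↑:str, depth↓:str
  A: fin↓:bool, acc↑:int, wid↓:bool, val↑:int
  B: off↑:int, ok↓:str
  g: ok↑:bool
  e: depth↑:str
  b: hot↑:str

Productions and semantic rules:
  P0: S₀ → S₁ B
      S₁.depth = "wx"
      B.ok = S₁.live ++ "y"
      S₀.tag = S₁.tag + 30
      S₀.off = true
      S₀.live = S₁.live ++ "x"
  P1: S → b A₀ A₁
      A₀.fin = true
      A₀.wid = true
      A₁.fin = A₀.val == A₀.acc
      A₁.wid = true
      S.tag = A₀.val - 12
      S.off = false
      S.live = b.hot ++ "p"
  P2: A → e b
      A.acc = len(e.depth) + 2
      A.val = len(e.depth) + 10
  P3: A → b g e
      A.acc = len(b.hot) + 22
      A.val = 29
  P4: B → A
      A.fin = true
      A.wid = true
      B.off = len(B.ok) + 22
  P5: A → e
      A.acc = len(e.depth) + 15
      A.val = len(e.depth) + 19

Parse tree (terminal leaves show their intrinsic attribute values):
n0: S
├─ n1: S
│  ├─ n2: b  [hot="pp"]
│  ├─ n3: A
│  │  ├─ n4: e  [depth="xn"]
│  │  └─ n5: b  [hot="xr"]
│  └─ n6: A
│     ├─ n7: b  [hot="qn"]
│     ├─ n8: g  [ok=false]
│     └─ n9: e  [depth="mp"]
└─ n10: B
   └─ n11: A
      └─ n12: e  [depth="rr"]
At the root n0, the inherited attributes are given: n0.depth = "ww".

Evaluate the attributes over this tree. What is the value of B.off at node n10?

1. n0.depth = "ww"  [given at root]
2. n1.depth = "wx"  ["wx"]
3. n2.hot = "pp"  [terminal]
4. n3.fin = true  [true]
5. n3.wid = true  [true]
6. n4.depth = "xn"  [terminal]
7. n5.hot = "xr"  [terminal]
8. n3.acc = 4  [len(e.depth) + 2]
9. n3.val = 12  [len(e.depth) + 10]
10. n6.fin = false  [A₀.val == A₀.acc]
11. n6.wid = true  [true]
12. n7.hot = "qn"  [terminal]
13. n8.ok = false  [terminal]
14. n9.depth = "mp"  [terminal]
15. n6.acc = 24  [len(b.hot) + 22]
16. n6.val = 29  [29]
17. n1.tag = 0  [A₀.val - 12]
18. n1.off = false  [false]
19. n1.live = "ppp"  [b.hot ++ "p"]
20. n10.ok = "pppy"  [S₁.live ++ "y"]
21. n11.fin = true  [true]
22. n11.wid = true  [true]
23. n12.depth = "rr"  [terminal]
24. n11.acc = 17  [len(e.depth) + 15]
25. n11.val = 21  [len(e.depth) + 19]
26. n10.off = 26  [len(B.ok) + 22]
27. n0.tag = 30  [S₁.tag + 30]
28. n0.off = true  [true]
29. n0.live = "pppx"  [S₁.live ++ "x"]

26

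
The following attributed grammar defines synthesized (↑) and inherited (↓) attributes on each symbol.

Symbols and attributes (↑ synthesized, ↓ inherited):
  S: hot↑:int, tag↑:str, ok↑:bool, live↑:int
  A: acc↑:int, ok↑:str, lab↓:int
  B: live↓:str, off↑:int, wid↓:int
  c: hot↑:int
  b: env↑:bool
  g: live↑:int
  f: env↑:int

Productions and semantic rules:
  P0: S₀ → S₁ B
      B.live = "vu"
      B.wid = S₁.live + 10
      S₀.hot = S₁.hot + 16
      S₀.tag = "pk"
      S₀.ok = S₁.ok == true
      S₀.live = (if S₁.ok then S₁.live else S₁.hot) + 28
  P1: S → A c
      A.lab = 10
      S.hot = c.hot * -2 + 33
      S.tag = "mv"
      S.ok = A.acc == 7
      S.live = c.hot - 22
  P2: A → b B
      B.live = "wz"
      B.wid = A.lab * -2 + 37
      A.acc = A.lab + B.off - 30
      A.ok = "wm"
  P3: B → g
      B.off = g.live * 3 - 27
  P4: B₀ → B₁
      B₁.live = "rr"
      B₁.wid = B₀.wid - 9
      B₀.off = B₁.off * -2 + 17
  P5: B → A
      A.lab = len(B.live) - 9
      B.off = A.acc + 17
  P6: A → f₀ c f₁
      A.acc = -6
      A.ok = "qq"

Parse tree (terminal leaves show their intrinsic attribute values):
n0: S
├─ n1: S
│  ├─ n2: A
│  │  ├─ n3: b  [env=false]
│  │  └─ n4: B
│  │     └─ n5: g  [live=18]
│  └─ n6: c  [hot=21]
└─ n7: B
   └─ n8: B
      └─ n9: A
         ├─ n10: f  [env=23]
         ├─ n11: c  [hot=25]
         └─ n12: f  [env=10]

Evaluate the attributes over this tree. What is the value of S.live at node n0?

27

1. n2.lab = 10  [10]
2. n3.env = false  [terminal]
3. n4.live = "wz"  ["wz"]
4. n4.wid = 17  [A.lab * -2 + 37]
5. n5.live = 18  [terminal]
6. n4.off = 27  [g.live * 3 - 27]
7. n2.acc = 7  [A.lab + B.off - 30]
8. n2.ok = "wm"  ["wm"]
9. n6.hot = 21  [terminal]
10. n1.hot = -9  [c.hot * -2 + 33]
11. n1.tag = "mv"  ["mv"]
12. n1.ok = true  [A.acc == 7]
13. n1.live = -1  [c.hot - 22]
14. n7.live = "vu"  ["vu"]
15. n7.wid = 9  [S₁.live + 10]
16. n8.live = "rr"  ["rr"]
17. n8.wid = 0  [B₀.wid - 9]
18. n9.lab = -7  [len(B.live) - 9]
19. n10.env = 23  [terminal]
20. n11.hot = 25  [terminal]
21. n12.env = 10  [terminal]
22. n9.acc = -6  [-6]
23. n9.ok = "qq"  ["qq"]
24. n8.off = 11  [A.acc + 17]
25. n7.off = -5  [B₁.off * -2 + 17]
26. n0.hot = 7  [S₁.hot + 16]
27. n0.tag = "pk"  ["pk"]
28. n0.ok = true  [S₁.ok == true]
29. n0.live = 27  [(if S₁.ok then S₁.live else S₁.hot) + 28]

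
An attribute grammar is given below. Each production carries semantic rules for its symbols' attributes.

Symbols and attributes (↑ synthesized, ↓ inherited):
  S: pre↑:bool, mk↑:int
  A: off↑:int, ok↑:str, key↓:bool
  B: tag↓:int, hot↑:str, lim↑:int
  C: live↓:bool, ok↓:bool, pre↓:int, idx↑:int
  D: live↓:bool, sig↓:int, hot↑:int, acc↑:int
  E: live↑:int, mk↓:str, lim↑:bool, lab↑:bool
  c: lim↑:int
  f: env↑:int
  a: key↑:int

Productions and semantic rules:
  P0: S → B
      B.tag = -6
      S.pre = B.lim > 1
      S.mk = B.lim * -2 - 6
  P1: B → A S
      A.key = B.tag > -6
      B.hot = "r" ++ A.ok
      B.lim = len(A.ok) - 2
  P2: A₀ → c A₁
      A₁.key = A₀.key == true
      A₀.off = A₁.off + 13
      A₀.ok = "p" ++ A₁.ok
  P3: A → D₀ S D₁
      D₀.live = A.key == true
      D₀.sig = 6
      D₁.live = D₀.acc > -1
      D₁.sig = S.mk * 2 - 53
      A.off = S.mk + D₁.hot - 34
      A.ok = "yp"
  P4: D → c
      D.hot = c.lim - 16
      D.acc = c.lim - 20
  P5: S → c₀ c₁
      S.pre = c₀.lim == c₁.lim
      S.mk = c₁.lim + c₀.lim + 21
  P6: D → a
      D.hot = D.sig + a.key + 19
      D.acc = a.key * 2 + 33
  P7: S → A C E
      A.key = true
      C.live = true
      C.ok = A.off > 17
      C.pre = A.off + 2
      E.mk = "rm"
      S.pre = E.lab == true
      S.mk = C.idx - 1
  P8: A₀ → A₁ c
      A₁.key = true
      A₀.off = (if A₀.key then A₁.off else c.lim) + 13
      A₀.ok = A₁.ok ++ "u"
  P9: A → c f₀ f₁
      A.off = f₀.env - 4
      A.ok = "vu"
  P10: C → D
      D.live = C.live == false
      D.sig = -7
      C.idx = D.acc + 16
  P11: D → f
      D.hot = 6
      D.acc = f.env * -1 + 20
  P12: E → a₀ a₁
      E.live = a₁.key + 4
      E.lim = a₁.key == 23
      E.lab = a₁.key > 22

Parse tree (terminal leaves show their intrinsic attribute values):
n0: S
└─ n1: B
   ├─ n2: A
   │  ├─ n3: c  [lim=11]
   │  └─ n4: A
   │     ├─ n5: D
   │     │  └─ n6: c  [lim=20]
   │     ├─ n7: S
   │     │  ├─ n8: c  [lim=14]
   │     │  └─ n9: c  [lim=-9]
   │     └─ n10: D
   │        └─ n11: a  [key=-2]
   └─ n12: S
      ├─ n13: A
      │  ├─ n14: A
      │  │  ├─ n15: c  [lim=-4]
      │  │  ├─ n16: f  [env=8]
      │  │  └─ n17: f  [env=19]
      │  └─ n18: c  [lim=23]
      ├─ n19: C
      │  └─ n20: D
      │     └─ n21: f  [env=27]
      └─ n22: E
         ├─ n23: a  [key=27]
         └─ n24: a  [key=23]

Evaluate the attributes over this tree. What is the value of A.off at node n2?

1. n1.tag = -6  [-6]
2. n2.key = false  [B.tag > -6]
3. n3.lim = 11  [terminal]
4. n4.key = false  [A₀.key == true]
5. n5.live = false  [A.key == true]
6. n5.sig = 6  [6]
7. n6.lim = 20  [terminal]
8. n5.hot = 4  [c.lim - 16]
9. n5.acc = 0  [c.lim - 20]
10. n8.lim = 14  [terminal]
11. n9.lim = -9  [terminal]
12. n7.pre = false  [c₀.lim == c₁.lim]
13. n7.mk = 26  [c₁.lim + c₀.lim + 21]
14. n10.live = true  [D₀.acc > -1]
15. n10.sig = -1  [S.mk * 2 - 53]
16. n11.key = -2  [terminal]
17. n10.hot = 16  [D.sig + a.key + 19]
18. n10.acc = 29  [a.key * 2 + 33]
19. n4.off = 8  [S.mk + D₁.hot - 34]
20. n4.ok = "yp"  ["yp"]
21. n2.off = 21  [A₁.off + 13]
22. n2.ok = "pyp"  ["p" ++ A₁.ok]
23. n13.key = true  [true]
24. n14.key = true  [true]
25. n15.lim = -4  [terminal]
26. n16.env = 8  [terminal]
27. n17.env = 19  [terminal]
28. n14.off = 4  [f₀.env - 4]
29. n14.ok = "vu"  ["vu"]
30. n18.lim = 23  [terminal]
31. n13.off = 17  [(if A₀.key then A₁.off else c.lim) + 13]
32. n13.ok = "vuu"  [A₁.ok ++ "u"]
33. n19.live = true  [true]
34. n19.ok = false  [A.off > 17]
35. n19.pre = 19  [A.off + 2]
36. n20.live = false  [C.live == false]
37. n20.sig = -7  [-7]
38. n21.env = 27  [terminal]
39. n20.hot = 6  [6]
40. n20.acc = -7  [f.env * -1 + 20]
41. n19.idx = 9  [D.acc + 16]
42. n22.mk = "rm"  ["rm"]
43. n23.key = 27  [terminal]
44. n24.key = 23  [terminal]
45. n22.live = 27  [a₁.key + 4]
46. n22.lim = true  [a₁.key == 23]
47. n22.lab = true  [a₁.key > 22]
48. n12.pre = true  [E.lab == true]
49. n12.mk = 8  [C.idx - 1]
50. n1.hot = "rpyp"  ["r" ++ A.ok]
51. n1.lim = 1  [len(A.ok) - 2]
52. n0.pre = false  [B.lim > 1]
53. n0.mk = -8  [B.lim * -2 - 6]

21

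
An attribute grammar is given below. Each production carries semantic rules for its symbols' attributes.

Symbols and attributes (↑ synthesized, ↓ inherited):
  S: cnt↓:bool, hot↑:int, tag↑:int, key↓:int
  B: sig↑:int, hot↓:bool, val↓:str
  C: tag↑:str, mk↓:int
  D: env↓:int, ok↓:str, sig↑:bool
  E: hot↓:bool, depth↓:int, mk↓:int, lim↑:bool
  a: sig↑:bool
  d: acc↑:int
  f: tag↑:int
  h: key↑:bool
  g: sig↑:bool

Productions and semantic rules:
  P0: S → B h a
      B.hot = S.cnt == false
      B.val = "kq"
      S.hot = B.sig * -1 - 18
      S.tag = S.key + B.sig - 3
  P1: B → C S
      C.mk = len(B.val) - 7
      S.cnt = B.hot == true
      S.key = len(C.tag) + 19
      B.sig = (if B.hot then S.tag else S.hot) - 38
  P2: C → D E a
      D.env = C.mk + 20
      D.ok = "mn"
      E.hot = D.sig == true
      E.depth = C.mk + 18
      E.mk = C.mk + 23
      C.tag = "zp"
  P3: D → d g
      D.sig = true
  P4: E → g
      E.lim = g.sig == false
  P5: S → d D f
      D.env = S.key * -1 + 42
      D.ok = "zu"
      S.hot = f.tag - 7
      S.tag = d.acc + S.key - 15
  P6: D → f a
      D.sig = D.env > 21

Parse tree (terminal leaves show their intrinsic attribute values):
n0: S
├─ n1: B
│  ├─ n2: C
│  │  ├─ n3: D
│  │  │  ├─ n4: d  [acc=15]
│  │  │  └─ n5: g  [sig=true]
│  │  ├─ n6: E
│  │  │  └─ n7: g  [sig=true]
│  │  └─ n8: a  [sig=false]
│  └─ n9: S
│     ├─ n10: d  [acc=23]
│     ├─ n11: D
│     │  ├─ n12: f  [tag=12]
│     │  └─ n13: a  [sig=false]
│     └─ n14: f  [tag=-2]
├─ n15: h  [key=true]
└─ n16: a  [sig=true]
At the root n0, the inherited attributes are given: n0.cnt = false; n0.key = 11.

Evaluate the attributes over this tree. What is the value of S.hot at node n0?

1. n0.cnt = false  [given at root]
2. n0.key = 11  [given at root]
3. n1.hot = true  [S.cnt == false]
4. n1.val = "kq"  ["kq"]
5. n2.mk = -5  [len(B.val) - 7]
6. n3.env = 15  [C.mk + 20]
7. n3.ok = "mn"  ["mn"]
8. n4.acc = 15  [terminal]
9. n5.sig = true  [terminal]
10. n3.sig = true  [true]
11. n6.hot = true  [D.sig == true]
12. n6.depth = 13  [C.mk + 18]
13. n6.mk = 18  [C.mk + 23]
14. n7.sig = true  [terminal]
15. n6.lim = false  [g.sig == false]
16. n8.sig = false  [terminal]
17. n2.tag = "zp"  ["zp"]
18. n9.cnt = true  [B.hot == true]
19. n9.key = 21  [len(C.tag) + 19]
20. n10.acc = 23  [terminal]
21. n11.env = 21  [S.key * -1 + 42]
22. n11.ok = "zu"  ["zu"]
23. n12.tag = 12  [terminal]
24. n13.sig = false  [terminal]
25. n11.sig = false  [D.env > 21]
26. n14.tag = -2  [terminal]
27. n9.hot = -9  [f.tag - 7]
28. n9.tag = 29  [d.acc + S.key - 15]
29. n1.sig = -9  [(if B.hot then S.tag else S.hot) - 38]
30. n15.key = true  [terminal]
31. n16.sig = true  [terminal]
32. n0.hot = -9  [B.sig * -1 - 18]
33. n0.tag = -1  [S.key + B.sig - 3]

-9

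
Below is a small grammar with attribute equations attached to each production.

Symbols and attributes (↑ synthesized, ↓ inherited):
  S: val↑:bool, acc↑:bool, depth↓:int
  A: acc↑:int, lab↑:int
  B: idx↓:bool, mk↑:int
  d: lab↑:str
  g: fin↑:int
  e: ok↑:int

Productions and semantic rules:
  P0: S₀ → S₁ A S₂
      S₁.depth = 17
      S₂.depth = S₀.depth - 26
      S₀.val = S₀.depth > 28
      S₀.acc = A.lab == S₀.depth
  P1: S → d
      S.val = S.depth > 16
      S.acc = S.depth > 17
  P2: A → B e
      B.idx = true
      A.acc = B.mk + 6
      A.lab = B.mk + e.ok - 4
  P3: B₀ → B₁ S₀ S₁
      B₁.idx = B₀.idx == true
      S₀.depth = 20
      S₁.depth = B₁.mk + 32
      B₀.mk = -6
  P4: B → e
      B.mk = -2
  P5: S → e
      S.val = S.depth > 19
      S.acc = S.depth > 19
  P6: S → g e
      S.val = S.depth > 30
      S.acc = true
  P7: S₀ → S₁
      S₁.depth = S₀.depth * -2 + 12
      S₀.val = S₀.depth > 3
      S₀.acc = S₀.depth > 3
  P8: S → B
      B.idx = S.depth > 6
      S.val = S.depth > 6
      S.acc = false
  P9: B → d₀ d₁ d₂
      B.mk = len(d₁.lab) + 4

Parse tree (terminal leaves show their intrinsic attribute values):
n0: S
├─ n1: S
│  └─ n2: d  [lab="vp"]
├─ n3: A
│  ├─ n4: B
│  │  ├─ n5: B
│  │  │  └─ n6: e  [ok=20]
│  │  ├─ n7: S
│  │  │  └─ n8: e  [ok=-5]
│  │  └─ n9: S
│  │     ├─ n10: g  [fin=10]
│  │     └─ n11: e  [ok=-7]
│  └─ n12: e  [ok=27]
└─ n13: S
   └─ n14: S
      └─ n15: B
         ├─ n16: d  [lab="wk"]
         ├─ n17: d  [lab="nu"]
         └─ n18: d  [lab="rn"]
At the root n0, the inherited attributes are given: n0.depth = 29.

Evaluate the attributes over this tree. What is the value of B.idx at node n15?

1. n0.depth = 29  [given at root]
2. n1.depth = 17  [17]
3. n2.lab = "vp"  [terminal]
4. n1.val = true  [S.depth > 16]
5. n1.acc = false  [S.depth > 17]
6. n4.idx = true  [true]
7. n5.idx = true  [B₀.idx == true]
8. n6.ok = 20  [terminal]
9. n5.mk = -2  [-2]
10. n7.depth = 20  [20]
11. n8.ok = -5  [terminal]
12. n7.val = true  [S.depth > 19]
13. n7.acc = true  [S.depth > 19]
14. n9.depth = 30  [B₁.mk + 32]
15. n10.fin = 10  [terminal]
16. n11.ok = -7  [terminal]
17. n9.val = false  [S.depth > 30]
18. n9.acc = true  [true]
19. n4.mk = -6  [-6]
20. n12.ok = 27  [terminal]
21. n3.acc = 0  [B.mk + 6]
22. n3.lab = 17  [B.mk + e.ok - 4]
23. n13.depth = 3  [S₀.depth - 26]
24. n14.depth = 6  [S₀.depth * -2 + 12]
25. n15.idx = false  [S.depth > 6]
26. n16.lab = "wk"  [terminal]
27. n17.lab = "nu"  [terminal]
28. n18.lab = "rn"  [terminal]
29. n15.mk = 6  [len(d₁.lab) + 4]
30. n14.val = false  [S.depth > 6]
31. n14.acc = false  [false]
32. n13.val = false  [S₀.depth > 3]
33. n13.acc = false  [S₀.depth > 3]
34. n0.val = true  [S₀.depth > 28]
35. n0.acc = false  [A.lab == S₀.depth]

false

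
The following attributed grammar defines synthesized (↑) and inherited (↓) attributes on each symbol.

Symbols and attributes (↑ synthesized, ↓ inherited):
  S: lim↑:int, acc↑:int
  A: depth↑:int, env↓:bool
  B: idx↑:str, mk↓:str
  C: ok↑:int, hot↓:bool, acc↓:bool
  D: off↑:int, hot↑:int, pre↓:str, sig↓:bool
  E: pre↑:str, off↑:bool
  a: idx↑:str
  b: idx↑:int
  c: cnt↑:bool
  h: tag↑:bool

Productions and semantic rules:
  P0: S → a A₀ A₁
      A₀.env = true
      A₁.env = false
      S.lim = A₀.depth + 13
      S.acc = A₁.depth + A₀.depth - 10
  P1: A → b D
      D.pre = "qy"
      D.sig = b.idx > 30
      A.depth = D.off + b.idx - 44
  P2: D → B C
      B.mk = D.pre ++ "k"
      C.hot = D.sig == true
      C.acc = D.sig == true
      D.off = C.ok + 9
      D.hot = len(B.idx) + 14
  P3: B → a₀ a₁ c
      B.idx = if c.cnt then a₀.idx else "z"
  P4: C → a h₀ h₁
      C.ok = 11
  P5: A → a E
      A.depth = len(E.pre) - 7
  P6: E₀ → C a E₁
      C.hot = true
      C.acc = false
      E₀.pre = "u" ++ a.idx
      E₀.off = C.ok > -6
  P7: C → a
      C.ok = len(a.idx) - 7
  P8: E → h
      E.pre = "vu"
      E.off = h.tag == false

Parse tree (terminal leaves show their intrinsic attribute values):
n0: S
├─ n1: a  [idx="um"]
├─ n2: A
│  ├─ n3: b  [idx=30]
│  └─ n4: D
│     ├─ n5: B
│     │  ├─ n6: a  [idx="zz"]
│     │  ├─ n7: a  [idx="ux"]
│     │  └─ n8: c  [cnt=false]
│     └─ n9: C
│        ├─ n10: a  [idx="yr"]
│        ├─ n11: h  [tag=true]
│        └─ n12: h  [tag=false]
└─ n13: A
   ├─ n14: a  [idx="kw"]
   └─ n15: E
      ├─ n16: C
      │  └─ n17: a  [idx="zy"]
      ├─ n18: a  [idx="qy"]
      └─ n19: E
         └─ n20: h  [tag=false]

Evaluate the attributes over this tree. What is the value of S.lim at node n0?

1. n1.idx = "um"  [terminal]
2. n2.env = true  [true]
3. n3.idx = 30  [terminal]
4. n4.pre = "qy"  ["qy"]
5. n4.sig = false  [b.idx > 30]
6. n5.mk = "qyk"  [D.pre ++ "k"]
7. n6.idx = "zz"  [terminal]
8. n7.idx = "ux"  [terminal]
9. n8.cnt = false  [terminal]
10. n5.idx = "z"  [if c.cnt then a₀.idx else "z"]
11. n9.hot = false  [D.sig == true]
12. n9.acc = false  [D.sig == true]
13. n10.idx = "yr"  [terminal]
14. n11.tag = true  [terminal]
15. n12.tag = false  [terminal]
16. n9.ok = 11  [11]
17. n4.off = 20  [C.ok + 9]
18. n4.hot = 15  [len(B.idx) + 14]
19. n2.depth = 6  [D.off + b.idx - 44]
20. n13.env = false  [false]
21. n14.idx = "kw"  [terminal]
22. n16.hot = true  [true]
23. n16.acc = false  [false]
24. n17.idx = "zy"  [terminal]
25. n16.ok = -5  [len(a.idx) - 7]
26. n18.idx = "qy"  [terminal]
27. n20.tag = false  [terminal]
28. n19.pre = "vu"  ["vu"]
29. n19.off = true  [h.tag == false]
30. n15.pre = "uqy"  ["u" ++ a.idx]
31. n15.off = true  [C.ok > -6]
32. n13.depth = -4  [len(E.pre) - 7]
33. n0.lim = 19  [A₀.depth + 13]
34. n0.acc = -8  [A₁.depth + A₀.depth - 10]

19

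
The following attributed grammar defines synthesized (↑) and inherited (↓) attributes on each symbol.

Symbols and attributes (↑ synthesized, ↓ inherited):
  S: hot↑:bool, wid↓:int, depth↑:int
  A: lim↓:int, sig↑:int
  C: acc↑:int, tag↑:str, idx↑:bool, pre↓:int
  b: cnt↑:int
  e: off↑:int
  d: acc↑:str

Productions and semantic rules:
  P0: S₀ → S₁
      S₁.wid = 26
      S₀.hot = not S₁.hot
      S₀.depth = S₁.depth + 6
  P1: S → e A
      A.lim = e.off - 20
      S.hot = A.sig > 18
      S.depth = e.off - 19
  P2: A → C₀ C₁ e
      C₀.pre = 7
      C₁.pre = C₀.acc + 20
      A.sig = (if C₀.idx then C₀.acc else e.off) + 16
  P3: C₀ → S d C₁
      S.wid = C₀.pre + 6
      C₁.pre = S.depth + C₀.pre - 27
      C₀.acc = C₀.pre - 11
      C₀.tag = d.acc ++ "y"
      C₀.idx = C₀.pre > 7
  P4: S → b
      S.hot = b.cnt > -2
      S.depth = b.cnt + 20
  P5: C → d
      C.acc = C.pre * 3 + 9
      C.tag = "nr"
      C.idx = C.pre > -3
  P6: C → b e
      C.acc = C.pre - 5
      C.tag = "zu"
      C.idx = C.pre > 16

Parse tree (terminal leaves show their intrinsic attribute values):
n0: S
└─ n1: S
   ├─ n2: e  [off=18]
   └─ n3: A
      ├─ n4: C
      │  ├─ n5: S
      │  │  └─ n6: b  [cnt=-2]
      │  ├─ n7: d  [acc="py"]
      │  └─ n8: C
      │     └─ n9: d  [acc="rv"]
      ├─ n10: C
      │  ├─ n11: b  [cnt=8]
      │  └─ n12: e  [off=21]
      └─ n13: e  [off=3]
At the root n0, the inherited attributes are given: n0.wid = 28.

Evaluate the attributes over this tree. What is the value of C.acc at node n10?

11

1. n0.wid = 28  [given at root]
2. n1.wid = 26  [26]
3. n2.off = 18  [terminal]
4. n3.lim = -2  [e.off - 20]
5. n4.pre = 7  [7]
6. n5.wid = 13  [C₀.pre + 6]
7. n6.cnt = -2  [terminal]
8. n5.hot = false  [b.cnt > -2]
9. n5.depth = 18  [b.cnt + 20]
10. n7.acc = "py"  [terminal]
11. n8.pre = -2  [S.depth + C₀.pre - 27]
12. n9.acc = "rv"  [terminal]
13. n8.acc = 3  [C.pre * 3 + 9]
14. n8.tag = "nr"  ["nr"]
15. n8.idx = true  [C.pre > -3]
16. n4.acc = -4  [C₀.pre - 11]
17. n4.tag = "pyy"  [d.acc ++ "y"]
18. n4.idx = false  [C₀.pre > 7]
19. n10.pre = 16  [C₀.acc + 20]
20. n11.cnt = 8  [terminal]
21. n12.off = 21  [terminal]
22. n10.acc = 11  [C.pre - 5]
23. n10.tag = "zu"  ["zu"]
24. n10.idx = false  [C.pre > 16]
25. n13.off = 3  [terminal]
26. n3.sig = 19  [(if C₀.idx then C₀.acc else e.off) + 16]
27. n1.hot = true  [A.sig > 18]
28. n1.depth = -1  [e.off - 19]
29. n0.hot = false  [not S₁.hot]
30. n0.depth = 5  [S₁.depth + 6]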